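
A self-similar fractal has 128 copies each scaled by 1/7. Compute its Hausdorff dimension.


For a self-similar set with N copies scaled by 1/r:
dim_H = log(N)/log(r) = log(128)/log(7)
= 4.85203/1.94591
= 2.49345


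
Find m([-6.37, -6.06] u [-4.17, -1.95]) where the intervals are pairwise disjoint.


For pairwise disjoint intervals, m(union) = sum of lengths.
= (-6.06 - -6.37) + (-1.95 - -4.17)
= 0.31 + 2.22
= 2.53


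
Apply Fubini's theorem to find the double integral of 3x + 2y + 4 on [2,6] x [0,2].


By Fubini, integrate in x first, then y.
Step 1: Fix y, integrate over x in [2,6]:
  integral(3x + 2y + 4, x=2..6)
  = 3*(6^2 - 2^2)/2 + (2y + 4)*(6 - 2)
  = 48 + (2y + 4)*4
  = 48 + 8y + 16
  = 64 + 8y
Step 2: Integrate over y in [0,2]:
  integral(64 + 8y, y=0..2)
  = 64*2 + 8*(2^2 - 0^2)/2
  = 128 + 16
  = 144


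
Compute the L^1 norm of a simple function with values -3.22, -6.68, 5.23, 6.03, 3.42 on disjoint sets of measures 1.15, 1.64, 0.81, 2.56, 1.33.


Step 1: Compute |f_i|^1 for each value:
  |-3.22|^1 = 3.22
  |-6.68|^1 = 6.68
  |5.23|^1 = 5.23
  |6.03|^1 = 6.03
  |3.42|^1 = 3.42
Step 2: Multiply by measures and sum:
  3.22 * 1.15 = 3.703
  6.68 * 1.64 = 10.9552
  5.23 * 0.81 = 4.2363
  6.03 * 2.56 = 15.4368
  3.42 * 1.33 = 4.5486
Sum = 3.703 + 10.9552 + 4.2363 + 15.4368 + 4.5486 = 38.8799
Step 3: Take the p-th root:
||f||_1 = (38.8799)^(1/1) = 38.8799


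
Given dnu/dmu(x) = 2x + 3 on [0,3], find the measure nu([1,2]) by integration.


nu(A) = integral_A (dnu/dmu) dmu = integral_1^2 (2x + 3) dx
Step 1: Antiderivative F(x) = (2/2)x^2 + 3x
Step 2: F(2) = (2/2)*2^2 + 3*2 = 4 + 6 = 10
Step 3: F(1) = (2/2)*1^2 + 3*1 = 1 + 3 = 4
Step 4: nu([1,2]) = F(2) - F(1) = 10 - 4 = 6


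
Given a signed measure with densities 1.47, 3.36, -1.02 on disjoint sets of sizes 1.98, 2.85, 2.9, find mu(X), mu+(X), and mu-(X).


Step 1: Compute signed measure on each set:
  Set 1: 1.47 * 1.98 = 2.9106
  Set 2: 3.36 * 2.85 = 9.576
  Set 3: -1.02 * 2.9 = -2.958
Step 2: Total signed measure = (2.9106) + (9.576) + (-2.958)
     = 9.5286
Step 3: Positive part mu+(X) = sum of positive contributions = 12.4866
Step 4: Negative part mu-(X) = |sum of negative contributions| = 2.958


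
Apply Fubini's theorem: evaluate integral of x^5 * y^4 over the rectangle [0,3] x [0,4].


By Fubini's theorem, the double integral factors as a product of single integrals:
Step 1: integral_0^3 x^5 dx = [x^6/6] from 0 to 3
     = 3^6/6 = 121.5
Step 2: integral_0^4 y^4 dy = [y^5/5] from 0 to 4
     = 4^5/5 = 204.8
Step 3: Double integral = 121.5 * 204.8 = 24883.2


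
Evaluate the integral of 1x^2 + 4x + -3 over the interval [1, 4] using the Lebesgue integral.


The Lebesgue integral of a Riemann-integrable function agrees with the Riemann integral.
Antiderivative F(x) = (1/3)x^3 + (4/2)x^2 + -3x
F(4) = (1/3)*4^3 + (4/2)*4^2 + -3*4
     = (1/3)*64 + (4/2)*16 + -3*4
     = 21.333333 + 32 + -12
     = 41.333333
F(1) = -0.666667
Integral = F(4) - F(1) = 41.333333 - -0.666667 = 42


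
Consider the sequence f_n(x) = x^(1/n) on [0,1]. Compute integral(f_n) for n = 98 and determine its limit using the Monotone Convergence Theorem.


At n = 98: f_98(x) = x^(1/98).
Step 1: integral(x^(1/98), 0, 1) = [x^(1/98+1) / (1/98+1)] from 0 to 1
     = 1 / (1/98 + 1) = 1 / ((98+1)/98) = 98/(98+1)
     = 98/99 = 0.989899
Step 2: As n -> infinity, f_n(x) = x^(1/n) -> 1 for x in (0,1], and f_n is increasing in n.
By MCT, lim_n integral(f_n) = integral(lim_n f_n) = integral(1, 0, 1) = 1.
Step 3: Verify convergence: 98/99 = 0.989899 -> 1


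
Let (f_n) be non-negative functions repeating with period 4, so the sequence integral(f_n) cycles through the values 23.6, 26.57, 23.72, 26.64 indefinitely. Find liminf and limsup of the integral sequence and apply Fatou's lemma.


The sequence (integral(f_n)) is periodic with period 4, repeating the values 23.6, 26.57, 23.72, 26.64 indefinitely.
Step 1: For a periodic sequence, every tail (a_m, a_(m+1), ...) contains all 4 period values infinitely often.
Step 2: Hence inf of every tail = min of the period values = min(23.6, 26.57, 23.72, 26.64) = 23.6.
        liminf_n integral(f_n) = sup over m of (inf of tail from m) = 23.6.
Step 3: Similarly sup of every tail = max of the period values = 26.64.
        limsup_n integral(f_n) = 26.64.
Step 4: Fatou's lemma: integral(liminf_n f_n) <= liminf_n integral(f_n) = 23.6.
        So the integral of the pointwise liminf is at most 23.6.


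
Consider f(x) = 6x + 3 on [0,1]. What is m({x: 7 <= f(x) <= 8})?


f^(-1)([7, 8]) = {x : 7 <= 6x + 3 <= 8}
Solving: (7 - 3)/6 <= x <= (8 - 3)/6
= [0.666667, 0.833333]
Intersecting with [0,1]: [0.666667, 0.833333]
Measure = 0.833333 - 0.666667 = 0.166667


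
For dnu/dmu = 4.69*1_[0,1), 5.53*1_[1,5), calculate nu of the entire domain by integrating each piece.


Integrate each piece of the Radon-Nikodym derivative:
Step 1: integral_0^1 4.69 dx = 4.69*(1-0) = 4.69*1 = 4.69
Step 2: integral_1^5 5.53 dx = 5.53*(5-1) = 5.53*4 = 22.12
Total: 4.69 + 22.12 = 26.81


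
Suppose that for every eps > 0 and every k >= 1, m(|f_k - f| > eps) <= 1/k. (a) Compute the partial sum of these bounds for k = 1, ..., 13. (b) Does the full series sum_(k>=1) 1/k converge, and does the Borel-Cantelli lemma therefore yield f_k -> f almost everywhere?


Step 1: List the terms 1/k for k = 1 to 13:
  k=1: 1
  k=2: 0.5
  k=3: 0.333333
  k=4: 0.25
  k=5: 0.2
  k=6: 0.166667
  k=7: 0.142857
  k=8: 0.125
  k=9: 0.111111
  k=10: 0.1
  k=11: 0.090909
  k=12: 0.083333
  k=13: 0.076923
Step 2: Partial sum = 1 + 0.5 + 0.333333 + 0.25 + 0.2 + 0.166667 + 0.142857 + 0.125 + 0.111111 + 0.1 + 0.090909 + 0.083333 + 0.076923
     = 3.180134
Step 3: The full series sum_(k>=1) 1/k diverges (harmonic series, p = 1; a nonzero constant multiple of a divergent series diverges).
Step 4: The (first) Borel-Cantelli lemma requires a summable sequence of measures, so it does not apply here;
        from this bound alone no conclusion about a.e. convergence can be drawn (convergence in measure still
        gives an a.e.-convergent subsequence, but not a.e. convergence of the whole sequence).
Conclusion: series diverges; Borel-Cantelli is inconclusive about a.e. convergence of f_k.


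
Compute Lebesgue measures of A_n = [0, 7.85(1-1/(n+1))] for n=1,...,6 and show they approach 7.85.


By continuity of measure from below: if A_n increases to A, then m(A_n) -> m(A).
Here A = [0, 7.85], so m(A) = 7.85
Step 1: a_1 = 7.85*(1 - 1/2) = 3.925, m(A_1) = 3.925
Step 2: a_2 = 7.85*(1 - 1/3) = 5.2333, m(A_2) = 5.2333
Step 3: a_3 = 7.85*(1 - 1/4) = 5.8875, m(A_3) = 5.8875
Step 4: a_4 = 7.85*(1 - 1/5) = 6.28, m(A_4) = 6.28
Step 5: a_5 = 7.85*(1 - 1/6) = 6.5417, m(A_5) = 6.5417
Step 6: a_6 = 7.85*(1 - 1/7) = 6.7286, m(A_6) = 6.7286
Limit: m(A_n) -> m([0,7.85]) = 7.85


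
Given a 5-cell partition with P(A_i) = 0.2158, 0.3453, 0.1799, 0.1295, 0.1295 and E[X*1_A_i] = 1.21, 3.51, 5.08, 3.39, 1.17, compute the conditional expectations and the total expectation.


For each cell A_i: E[X|A_i] = E[X*1_A_i] / P(A_i)
Step 1: E[X|A_1] = 1.21 / 0.2158 = 5.607044
Step 2: E[X|A_2] = 3.51 / 0.3453 = 10.165074
Step 3: E[X|A_3] = 5.08 / 0.1799 = 28.23791
Step 4: E[X|A_4] = 3.39 / 0.1295 = 26.177606
Step 5: E[X|A_5] = 1.17 / 0.1295 = 9.034749
Verification: E[X] = sum E[X*1_A_i] = 1.21 + 3.51 + 5.08 + 3.39 + 1.17 = 14.36


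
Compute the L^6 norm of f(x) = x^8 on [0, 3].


Step 1: ||f||_6 = (integral_0^3 |x^8|^6 dx)^(1/6)
     = (integral_0^3 x^48 dx)^(1/6)
Step 2: integral_0^3 x^48 dx = [x^49/(49)] from 0 to 3 = 3^49/49
     = 239299329230617529590083/49 = 4.883660e+21
Step 3: ||f||_6 = (4.883660e+21)^(1/6) = 4118.991542


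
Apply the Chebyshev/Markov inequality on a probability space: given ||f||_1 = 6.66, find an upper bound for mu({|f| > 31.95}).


Chebyshev/Markov inequality: mu(|f| > eps) <= (||f||_p / eps)^p
Step 1: ||f||_1 / eps = 6.66 / 31.95 = 0.208451
Step 2: Raise to power p = 1:
  (0.208451)^1 = 0.208451
Step 3: Therefore mu(|f| > 31.95) <= 0.208451


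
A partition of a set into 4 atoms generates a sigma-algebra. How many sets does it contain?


Each element of the sigma-algebra is a union of some subset of the 4 atoms.
The number of such subsets is 2^4 = 16.


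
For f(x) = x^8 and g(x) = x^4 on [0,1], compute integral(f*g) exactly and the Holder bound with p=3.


Step 1: Exact integral of f*g = integral(x^12, 0, 1) = 1/13
     = 0.076923
Step 2: Holder bound with p=3, q=1.5:
  ||f||_p = (integral x^24 dx)^(1/3) = (1/25)^(1/3) = 0.341995
  ||g||_q = (integral x^6 dx)^(1/1.5) = (1/7)^(1/1.5) = 0.273276
Step 3: Holder bound = ||f||_p * ||g||_q = 0.341995 * 0.273276 = 0.093459
Verification: 0.076923 <= 0.093459 (Holder holds)


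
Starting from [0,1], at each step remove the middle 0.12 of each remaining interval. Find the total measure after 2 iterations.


Step 1: At each step, fraction remaining = 1 - 0.12 = 0.88
Step 2: After 2 steps, measure = (0.88)^2
Step 3: Computing the power step by step:
  After step 1: 0.88
  After step 2: 0.7744
Result = 0.7744


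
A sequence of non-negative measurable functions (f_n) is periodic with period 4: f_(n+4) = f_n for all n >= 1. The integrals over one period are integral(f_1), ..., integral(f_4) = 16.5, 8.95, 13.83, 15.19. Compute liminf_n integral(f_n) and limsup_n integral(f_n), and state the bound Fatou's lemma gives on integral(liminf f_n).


The sequence (integral(f_n)) is periodic with period 4, repeating the values 16.5, 8.95, 13.83, 15.19 indefinitely.
Step 1: For a periodic sequence, every tail (a_m, a_(m+1), ...) contains all 4 period values infinitely often.
Step 2: Hence inf of every tail = min of the period values = min(16.5, 8.95, 13.83, 15.19) = 8.95.
        liminf_n integral(f_n) = sup over m of (inf of tail from m) = 8.95.
Step 3: Similarly sup of every tail = max of the period values = 16.5.
        limsup_n integral(f_n) = 16.5.
Step 4: Fatou's lemma: integral(liminf_n f_n) <= liminf_n integral(f_n) = 8.95.
        So the integral of the pointwise liminf is at most 8.95.


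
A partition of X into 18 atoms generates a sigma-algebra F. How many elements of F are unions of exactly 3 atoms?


Each element of F is a union of some subset of the 18 atoms.
Elements that are unions of exactly 3 atoms correspond to 3-element subsets of the 18 atoms.
Count = C(18, 3) = 18! / (3! * 15!) = 816.


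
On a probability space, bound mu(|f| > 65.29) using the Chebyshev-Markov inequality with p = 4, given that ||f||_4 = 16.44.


Chebyshev/Markov inequality: mu(|f| > eps) <= (||f||_p / eps)^p
Step 1: ||f||_4 / eps = 16.44 / 65.29 = 0.2518
Step 2: Raise to power p = 4:
  (0.2518)^4 = 0.00402
Step 3: Therefore mu(|f| > 65.29) <= 0.00402


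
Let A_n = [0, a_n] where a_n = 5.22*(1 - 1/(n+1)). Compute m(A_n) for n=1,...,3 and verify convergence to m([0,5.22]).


By continuity of measure from below: if A_n increases to A, then m(A_n) -> m(A).
Here A = [0, 5.22], so m(A) = 5.22
Step 1: a_1 = 5.22*(1 - 1/2) = 2.61, m(A_1) = 2.61
Step 2: a_2 = 5.22*(1 - 1/3) = 3.48, m(A_2) = 3.48
Step 3: a_3 = 5.22*(1 - 1/4) = 3.915, m(A_3) = 3.915
Limit: m(A_n) -> m([0,5.22]) = 5.22


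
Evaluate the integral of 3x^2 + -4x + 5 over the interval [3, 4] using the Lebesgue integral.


The Lebesgue integral of a Riemann-integrable function agrees with the Riemann integral.
Antiderivative F(x) = (3/3)x^3 + (-4/2)x^2 + 5x
F(4) = (3/3)*4^3 + (-4/2)*4^2 + 5*4
     = (3/3)*64 + (-4/2)*16 + 5*4
     = 64 + -32 + 20
     = 52
F(3) = 24
Integral = F(4) - F(3) = 52 - 24 = 28


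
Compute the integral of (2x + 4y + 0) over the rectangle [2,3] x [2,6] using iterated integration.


By Fubini, integrate in x first, then y.
Step 1: Fix y, integrate over x in [2,3]:
  integral(2x + 4y + 0, x=2..3)
  = 2*(3^2 - 2^2)/2 + (4y + 0)*(3 - 2)
  = 5 + (4y + 0)*1
  = 5 + 4y + 0
  = 5 + 4y
Step 2: Integrate over y in [2,6]:
  integral(5 + 4y, y=2..6)
  = 5*4 + 4*(6^2 - 2^2)/2
  = 20 + 64
  = 84


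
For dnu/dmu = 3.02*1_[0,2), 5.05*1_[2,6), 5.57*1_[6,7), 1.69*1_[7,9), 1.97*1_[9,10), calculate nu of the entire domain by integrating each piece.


Integrate each piece of the Radon-Nikodym derivative:
Step 1: integral_0^2 3.02 dx = 3.02*(2-0) = 3.02*2 = 6.04
Step 2: integral_2^6 5.05 dx = 5.05*(6-2) = 5.05*4 = 20.2
Step 3: integral_6^7 5.57 dx = 5.57*(7-6) = 5.57*1 = 5.57
Step 4: integral_7^9 1.69 dx = 1.69*(9-7) = 1.69*2 = 3.38
Step 5: integral_9^10 1.97 dx = 1.97*(10-9) = 1.97*1 = 1.97
Total: 6.04 + 20.2 + 5.57 + 3.38 + 1.97 = 37.16


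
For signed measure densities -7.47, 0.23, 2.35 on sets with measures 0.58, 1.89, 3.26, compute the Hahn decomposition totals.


Step 1: Compute signed measure on each set:
  Set 1: -7.47 * 0.58 = -4.3326
  Set 2: 0.23 * 1.89 = 0.4347
  Set 3: 2.35 * 3.26 = 7.661
Step 2: Total signed measure = (-4.3326) + (0.4347) + (7.661)
     = 3.7631
Step 3: Positive part mu+(X) = sum of positive contributions = 8.0957
Step 4: Negative part mu-(X) = |sum of negative contributions| = 4.3326


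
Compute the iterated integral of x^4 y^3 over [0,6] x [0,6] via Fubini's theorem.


By Fubini's theorem, the double integral factors as a product of single integrals:
Step 1: integral_0^6 x^4 dx = [x^5/5] from 0 to 6
     = 6^5/5 = 1555.2
Step 2: integral_0^6 y^3 dy = [y^4/4] from 0 to 6
     = 6^4/4 = 324
Step 3: Double integral = 1555.2 * 324 = 503884.8


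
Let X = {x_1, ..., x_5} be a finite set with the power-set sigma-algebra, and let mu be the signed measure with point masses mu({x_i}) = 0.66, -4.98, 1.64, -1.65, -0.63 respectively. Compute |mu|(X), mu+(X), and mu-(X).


Step 1: Every measurable set is a union of atoms (the cells / points), so a Hahn decomposition is
  obtained by grouping atoms by sign: P = union of atoms with mu > 0, N = union of the remaining atoms.
  Atoms in P (indices): 1, 3;  atoms in N (indices): 2, 4, 5
  Positive values: 0.66, 1.64
  Negative values: -4.98, -1.65, -0.63
Step 2: mu+(X) = mu(P) = sum of positive atom values = 2.3
Step 3: mu-(X) = -mu(N) = sum of |negative atom values| = 7.26
Step 4: |mu|(X) = mu+(X) + mu-(X) = 2.3 + 7.26 = 9.56


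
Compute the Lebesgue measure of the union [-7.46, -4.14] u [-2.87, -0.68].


For pairwise disjoint intervals, m(union) = sum of lengths.
= (-4.14 - -7.46) + (-0.68 - -2.87)
= 3.32 + 2.19
= 5.51


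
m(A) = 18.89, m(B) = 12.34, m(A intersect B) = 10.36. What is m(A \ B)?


m(A \ B) = m(A) - m(A n B)
= 18.89 - 10.36
= 8.53


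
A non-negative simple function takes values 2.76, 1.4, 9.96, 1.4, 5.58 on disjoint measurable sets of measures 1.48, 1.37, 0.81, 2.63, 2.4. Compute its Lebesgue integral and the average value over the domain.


Step 1: Integral = sum(value_i * measure_i)
= 2.76*1.48 + 1.4*1.37 + 9.96*0.81 + 1.4*2.63 + 5.58*2.4
= 4.0848 + 1.918 + 8.0676 + 3.682 + 13.392
= 31.1444
Step 2: Total measure of domain = 1.48 + 1.37 + 0.81 + 2.63 + 2.4 = 8.69
Step 3: Average value = 31.1444 / 8.69 = 3.583936


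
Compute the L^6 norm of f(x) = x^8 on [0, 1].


Step 1: ||f||_6 = (integral_0^1 |x^8|^6 dx)^(1/6)
     = (integral_0^1 x^48 dx)^(1/6)
Step 2: integral_0^1 x^48 dx = [x^49/(49)] from 0 to 1 = 1^49/49
     = 1/49 = 0.020408
Step 3: ||f||_6 = (0.020408)^(1/6) = 0.522758


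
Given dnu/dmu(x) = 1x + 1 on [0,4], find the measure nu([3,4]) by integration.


nu(A) = integral_A (dnu/dmu) dmu = integral_3^4 (1x + 1) dx
Step 1: Antiderivative F(x) = (1/2)x^2 + 1x
Step 2: F(4) = (1/2)*4^2 + 1*4 = 8 + 4 = 12
Step 3: F(3) = (1/2)*3^2 + 1*3 = 4.5 + 3 = 7.5
Step 4: nu([3,4]) = F(4) - F(3) = 12 - 7.5 = 4.5


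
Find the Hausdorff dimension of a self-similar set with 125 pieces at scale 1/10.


For a self-similar set with N copies scaled by 1/r:
dim_H = log(N)/log(r) = log(125)/log(10)
= 4.828314/2.302585
= 2.09691


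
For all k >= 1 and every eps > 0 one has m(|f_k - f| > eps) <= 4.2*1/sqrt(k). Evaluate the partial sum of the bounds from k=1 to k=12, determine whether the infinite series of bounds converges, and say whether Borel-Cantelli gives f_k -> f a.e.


Step 1: List the terms 4.2*1/sqrt(k) for k = 1 to 12:
  k=1: 4.2
  k=2: 2.969848
  k=3: 2.424871
  k=4: 2.1
  k=5: 1.878297
  k=6: 1.714643
  k=7: 1.587451
  k=8: 1.484924
  k=9: 1.4
  k=10: 1.328157
  k=11: 1.266348
  k=12: 1.212436
Step 2: Partial sum = 4.2 + 2.969848 + 2.424871 + 2.1 + 1.878297 + 1.714643 + 1.587451 + 1.484924 + 1.4 + 1.328157 + 1.266348 + 1.212436
     = 23.566974
Step 3: The full series sum_(k>=1) 4.2*1/sqrt(k) diverges (p-series with p = 1/2 <= 1; a nonzero constant multiple of a divergent series diverges).
Step 4: The (first) Borel-Cantelli lemma requires a summable sequence of measures, so it does not apply here;
        from this bound alone no conclusion about a.e. convergence can be drawn (convergence in measure still
        gives an a.e.-convergent subsequence, but not a.e. convergence of the whole sequence).
Conclusion: series diverges; Borel-Cantelli is inconclusive about a.e. convergence of f_k.


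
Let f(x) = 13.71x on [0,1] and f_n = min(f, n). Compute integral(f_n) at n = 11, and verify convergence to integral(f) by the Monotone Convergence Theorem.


f(x) = 13.71x on [0,1]; f_n(x) = min(13.71x, n). At n = 11:
Step 1: f(x) reaches 11 at x = 11/13.71 = 0.802334
Step 2: integral(f_11) = integral(13.71x, 0, 0.802334) + integral(11, 0.802334, 1)
       = 13.71*0.802334^2/2 + 11*(1 - 0.802334)
       = 4.412837 + 2.174325
       = 6.587163
Step 3: As n -> infinity, f_n increases to f, so by MCT integral(f_n) -> integral(f) = 13.71/2 = 6.855.
Convergence: integral(f_11) = 6.587163 -> 6.855 as n -> infinity


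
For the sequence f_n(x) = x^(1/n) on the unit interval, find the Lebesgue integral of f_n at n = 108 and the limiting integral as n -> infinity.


At n = 108: f_108(x) = x^(1/108).
Step 1: integral(x^(1/108), 0, 1) = [x^(1/108+1) / (1/108+1)] from 0 to 1
     = 1 / (1/108 + 1) = 1 / ((108+1)/108) = 108/(108+1)
     = 108/109 = 0.990826
Step 2: As n -> infinity, f_n(x) = x^(1/n) -> 1 for x in (0,1], and f_n is increasing in n.
By MCT, lim_n integral(f_n) = integral(lim_n f_n) = integral(1, 0, 1) = 1.
Step 3: Verify convergence: 108/109 = 0.990826 -> 1


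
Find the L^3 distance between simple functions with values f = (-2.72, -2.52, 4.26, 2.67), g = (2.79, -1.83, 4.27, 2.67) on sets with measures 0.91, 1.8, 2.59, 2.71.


Step 1: Compute differences f_i - g_i:
  -2.72 - 2.79 = -5.51
  -2.52 - -1.83 = -0.69
  4.26 - 4.27 = -0.01
  2.67 - 2.67 = 0.0
Step 2: Compute |diff|^3 * measure for each set:
  |-5.51|^3 * 0.91 = 167.284151 * 0.91 = 152.228577
  |-0.69|^3 * 1.8 = 0.328509 * 1.8 = 0.591316
  |-0.01|^3 * 2.59 = 1.000000e-06 * 2.59 = 2.590000e-06
  |0.0|^3 * 2.71 = 0.0 * 2.71 = 0.0
Step 3: Sum = 152.819896
Step 4: ||f-g||_3 = (152.819896)^(1/3) = 5.346382


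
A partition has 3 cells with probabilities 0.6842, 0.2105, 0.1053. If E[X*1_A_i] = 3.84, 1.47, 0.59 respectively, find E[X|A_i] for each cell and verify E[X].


For each cell A_i: E[X|A_i] = E[X*1_A_i] / P(A_i)
Step 1: E[X|A_1] = 3.84 / 0.6842 = 5.612394
Step 2: E[X|A_2] = 1.47 / 0.2105 = 6.983373
Step 3: E[X|A_3] = 0.59 / 0.1053 = 5.603039
Verification: E[X] = sum E[X*1_A_i] = 3.84 + 1.47 + 0.59 = 5.9


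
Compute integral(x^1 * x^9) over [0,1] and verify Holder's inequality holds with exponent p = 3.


Step 1: Exact integral of f*g = integral(x^10, 0, 1) = 1/11
     = 0.090909
Step 2: Holder bound with p=3, q=1.5:
  ||f||_p = (integral x^3 dx)^(1/3) = (1/4)^(1/3) = 0.629961
  ||g||_q = (integral x^13.5 dx)^(1/1.5) = (1/14.5)^(1/1.5) = 0.168172
Step 3: Holder bound = ||f||_p * ||g||_q = 0.629961 * 0.168172 = 0.105942
Verification: 0.090909 <= 0.105942 (Holder holds)


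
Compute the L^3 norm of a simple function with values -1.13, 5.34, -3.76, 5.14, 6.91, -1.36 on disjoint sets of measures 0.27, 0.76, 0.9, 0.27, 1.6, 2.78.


Step 1: Compute |f_i|^3 for each value:
  |-1.13|^3 = 1.442897
  |5.34|^3 = 152.273304
  |-3.76|^3 = 53.157376
  |5.14|^3 = 135.796744
  |6.91|^3 = 329.939371
  |-1.36|^3 = 2.515456
Step 2: Multiply by measures and sum:
  1.442897 * 0.27 = 0.389582
  152.273304 * 0.76 = 115.727711
  53.157376 * 0.9 = 47.841638
  135.796744 * 0.27 = 36.665121
  329.939371 * 1.6 = 527.902994
  2.515456 * 2.78 = 6.992968
Sum = 0.389582 + 115.727711 + 47.841638 + 36.665121 + 527.902994 + 6.992968 = 735.520014
Step 3: Take the p-th root:
||f||_3 = (735.520014)^(1/3) = 9.026752


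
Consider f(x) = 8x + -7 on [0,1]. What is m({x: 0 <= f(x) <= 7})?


f^(-1)([0, 7]) = {x : 0 <= 8x + -7 <= 7}
Solving: (0 - -7)/8 <= x <= (7 - -7)/8
= [0.875, 1.75]
Intersecting with [0,1]: [0.875, 1]
Measure = 1 - 0.875 = 0.125


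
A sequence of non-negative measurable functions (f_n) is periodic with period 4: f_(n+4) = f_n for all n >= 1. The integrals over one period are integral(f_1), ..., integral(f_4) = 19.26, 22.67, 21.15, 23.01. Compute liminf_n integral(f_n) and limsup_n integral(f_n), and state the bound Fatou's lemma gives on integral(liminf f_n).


The sequence (integral(f_n)) is periodic with period 4, repeating the values 19.26, 22.67, 21.15, 23.01 indefinitely.
Step 1: For a periodic sequence, every tail (a_m, a_(m+1), ...) contains all 4 period values infinitely often.
Step 2: Hence inf of every tail = min of the period values = min(19.26, 22.67, 21.15, 23.01) = 19.26.
        liminf_n integral(f_n) = sup over m of (inf of tail from m) = 19.26.
Step 3: Similarly sup of every tail = max of the period values = 23.01.
        limsup_n integral(f_n) = 23.01.
Step 4: Fatou's lemma: integral(liminf_n f_n) <= liminf_n integral(f_n) = 19.26.
        So the integral of the pointwise liminf is at most 19.26.


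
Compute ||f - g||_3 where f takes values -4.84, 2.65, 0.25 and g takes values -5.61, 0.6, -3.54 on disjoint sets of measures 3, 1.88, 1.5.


Step 1: Compute differences f_i - g_i:
  -4.84 - -5.61 = 0.77
  2.65 - 0.6 = 2.05
  0.25 - -3.54 = 3.79
Step 2: Compute |diff|^3 * measure for each set:
  |0.77|^3 * 3 = 0.456533 * 3 = 1.369599
  |2.05|^3 * 1.88 = 8.615125 * 1.88 = 16.196435
  |3.79|^3 * 1.5 = 54.439939 * 1.5 = 81.659909
Step 3: Sum = 99.225943
Step 4: ||f-g||_3 = (99.225943)^(1/3) = 4.629582


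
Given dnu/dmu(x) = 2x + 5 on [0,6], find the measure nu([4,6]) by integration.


nu(A) = integral_A (dnu/dmu) dmu = integral_4^6 (2x + 5) dx
Step 1: Antiderivative F(x) = (2/2)x^2 + 5x
Step 2: F(6) = (2/2)*6^2 + 5*6 = 36 + 30 = 66
Step 3: F(4) = (2/2)*4^2 + 5*4 = 16 + 20 = 36
Step 4: nu([4,6]) = F(6) - F(4) = 66 - 36 = 30


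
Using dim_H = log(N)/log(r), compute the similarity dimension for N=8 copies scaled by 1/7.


For a self-similar set with N copies scaled by 1/r:
dim_H = log(N)/log(r) = log(8)/log(7)
= 2.079442/1.94591
= 1.068622


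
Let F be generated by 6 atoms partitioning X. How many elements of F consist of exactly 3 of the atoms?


Each element of F is a union of some subset of the 6 atoms.
Elements that are unions of exactly 3 atoms correspond to 3-element subsets of the 6 atoms.
Count = C(6, 3) = 6! / (3! * 3!) = 20.


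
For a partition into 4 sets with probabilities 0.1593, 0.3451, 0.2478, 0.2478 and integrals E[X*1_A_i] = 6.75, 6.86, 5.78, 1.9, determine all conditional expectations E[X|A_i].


For each cell A_i: E[X|A_i] = E[X*1_A_i] / P(A_i)
Step 1: E[X|A_1] = 6.75 / 0.1593 = 42.372881
Step 2: E[X|A_2] = 6.86 / 0.3451 = 19.878296
Step 3: E[X|A_3] = 5.78 / 0.2478 = 23.325262
Step 4: E[X|A_4] = 1.9 / 0.2478 = 7.667474
Verification: E[X] = sum E[X*1_A_i] = 6.75 + 6.86 + 5.78 + 1.9 = 21.29


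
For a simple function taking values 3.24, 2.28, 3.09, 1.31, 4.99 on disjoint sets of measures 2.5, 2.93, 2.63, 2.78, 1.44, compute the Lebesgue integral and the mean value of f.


Step 1: Integral = sum(value_i * measure_i)
= 3.24*2.5 + 2.28*2.93 + 3.09*2.63 + 1.31*2.78 + 4.99*1.44
= 8.1 + 6.6804 + 8.1267 + 3.6418 + 7.1856
= 33.7345
Step 2: Total measure of domain = 2.5 + 2.93 + 2.63 + 2.78 + 1.44 = 12.28
Step 3: Average value = 33.7345 / 12.28 = 2.747109


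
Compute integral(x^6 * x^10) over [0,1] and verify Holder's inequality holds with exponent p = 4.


Step 1: Exact integral of f*g = integral(x^16, 0, 1) = 1/17
     = 0.058824
Step 2: Holder bound with p=4, q=1.333333:
  ||f||_p = (integral x^24 dx)^(1/4) = (1/25)^(1/4) = 0.447214
  ||g||_q = (integral x^13.333333 dx)^(1/1.333333) = (1/14.333333)^(1/1.333333) = 0.13575
Step 3: Holder bound = ||f||_p * ||g||_q = 0.447214 * 0.13575 = 0.060709
Verification: 0.058824 <= 0.060709 (Holder holds)


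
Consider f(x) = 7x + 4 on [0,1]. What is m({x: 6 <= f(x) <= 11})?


f^(-1)([6, 11]) = {x : 6 <= 7x + 4 <= 11}
Solving: (6 - 4)/7 <= x <= (11 - 4)/7
= [0.285714, 1]
Intersecting with [0,1]: [0.285714, 1]
Measure = 1 - 0.285714 = 0.714286


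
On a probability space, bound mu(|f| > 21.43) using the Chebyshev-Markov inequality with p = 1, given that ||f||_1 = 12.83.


Chebyshev/Markov inequality: mu(|f| > eps) <= (||f||_p / eps)^p
Step 1: ||f||_1 / eps = 12.83 / 21.43 = 0.598693
Step 2: Raise to power p = 1:
  (0.598693)^1 = 0.598693
Step 3: Therefore mu(|f| > 21.43) <= 0.598693


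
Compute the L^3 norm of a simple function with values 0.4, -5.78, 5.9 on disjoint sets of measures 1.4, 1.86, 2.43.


Step 1: Compute |f_i|^3 for each value:
  |0.4|^3 = 0.064
  |-5.78|^3 = 193.100552
  |5.9|^3 = 205.379
Step 2: Multiply by measures and sum:
  0.064 * 1.4 = 0.0896
  193.100552 * 1.86 = 359.167027
  205.379 * 2.43 = 499.07097
Sum = 0.0896 + 359.167027 + 499.07097 = 858.327597
Step 3: Take the p-th root:
||f||_3 = (858.327597)^(1/3) = 9.503517


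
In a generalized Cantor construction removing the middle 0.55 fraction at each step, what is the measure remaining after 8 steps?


Step 1: At each step, fraction remaining = 1 - 0.55 = 0.45
Step 2: After 8 steps, measure = (0.45)^8
Result = 0.001682


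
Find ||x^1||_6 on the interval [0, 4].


Step 1: ||f||_6 = (integral_0^4 |x^1|^6 dx)^(1/6)
     = (integral_0^4 x^6 dx)^(1/6)
Step 2: integral_0^4 x^6 dx = [x^7/(7)] from 0 to 4 = 4^7/7
     = 16384/7 = 2340.571429
Step 3: ||f||_6 = (2340.571429)^(1/6) = 3.643793


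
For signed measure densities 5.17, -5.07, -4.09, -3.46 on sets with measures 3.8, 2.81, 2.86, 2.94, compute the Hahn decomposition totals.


Step 1: Compute signed measure on each set:
  Set 1: 5.17 * 3.8 = 19.646
  Set 2: -5.07 * 2.81 = -14.2467
  Set 3: -4.09 * 2.86 = -11.6974
  Set 4: -3.46 * 2.94 = -10.1724
Step 2: Total signed measure = (19.646) + (-14.2467) + (-11.6974) + (-10.1724)
     = -16.4705
Step 3: Positive part mu+(X) = sum of positive contributions = 19.646
Step 4: Negative part mu-(X) = |sum of negative contributions| = 36.1165


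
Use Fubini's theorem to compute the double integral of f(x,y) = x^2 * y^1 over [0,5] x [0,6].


By Fubini's theorem, the double integral factors as a product of single integrals:
Step 1: integral_0^5 x^2 dx = [x^3/3] from 0 to 5
     = 5^3/3 = 41.666667
Step 2: integral_0^6 y^1 dy = [y^2/2] from 0 to 6
     = 6^2/2 = 18
Step 3: Double integral = 41.666667 * 18 = 750


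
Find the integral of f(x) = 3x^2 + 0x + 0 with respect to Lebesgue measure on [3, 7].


The Lebesgue integral of a Riemann-integrable function agrees with the Riemann integral.
Antiderivative F(x) = (3/3)x^3 + (0/2)x^2 + 0x
F(7) = (3/3)*7^3 + (0/2)*7^2 + 0*7
     = (3/3)*343 + (0/2)*49 + 0*7
     = 343 + 0.0 + 0
     = 343
F(3) = 27
Integral = F(7) - F(3) = 343 - 27 = 316


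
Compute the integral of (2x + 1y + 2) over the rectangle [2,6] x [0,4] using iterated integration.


By Fubini, integrate in x first, then y.
Step 1: Fix y, integrate over x in [2,6]:
  integral(2x + 1y + 2, x=2..6)
  = 2*(6^2 - 2^2)/2 + (1y + 2)*(6 - 2)
  = 32 + (1y + 2)*4
  = 32 + 4y + 8
  = 40 + 4y
Step 2: Integrate over y in [0,4]:
  integral(40 + 4y, y=0..4)
  = 40*4 + 4*(4^2 - 0^2)/2
  = 160 + 32
  = 192


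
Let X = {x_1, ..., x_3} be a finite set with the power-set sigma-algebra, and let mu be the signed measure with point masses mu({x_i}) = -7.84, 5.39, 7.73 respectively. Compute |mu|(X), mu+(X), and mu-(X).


Step 1: Every measurable set is a union of atoms (the cells / points), so a Hahn decomposition is
  obtained by grouping atoms by sign: P = union of atoms with mu > 0, N = union of the remaining atoms.
  Atoms in P (indices): 2, 3;  atoms in N (indices): 1
  Positive values: 5.39, 7.73
  Negative values: -7.84
Step 2: mu+(X) = mu(P) = sum of positive atom values = 13.12
Step 3: mu-(X) = -mu(N) = sum of |negative atom values| = 7.84
Step 4: |mu|(X) = mu+(X) + mu-(X) = 13.12 + 7.84 = 20.96


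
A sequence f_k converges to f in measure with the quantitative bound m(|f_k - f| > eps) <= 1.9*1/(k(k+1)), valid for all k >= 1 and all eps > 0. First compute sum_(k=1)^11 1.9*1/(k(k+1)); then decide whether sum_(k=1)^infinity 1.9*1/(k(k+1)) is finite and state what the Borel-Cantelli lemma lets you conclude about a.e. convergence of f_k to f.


Step 1: List the terms 1.9*1/(k(k+1)) for k = 1 to 11:
  k=1: 0.95
  k=2: 0.316667
  k=3: 0.158333
  k=4: 0.095
  k=5: 0.063333
  k=6: 0.045238
  k=7: 0.033929
  k=8: 0.026389
  k=9: 0.021111
  k=10: 0.017273
  k=11: 0.014394
Step 2: Partial sum = 0.95 + 0.316667 + 0.158333 + 0.095 + 0.063333 + 0.045238 + 0.033929 + 0.026389 + 0.021111 + 0.017273 + 0.014394
     = 1.741667
Step 3: The full series sum_(k>=1) 1.9*1/(k(k+1)) converges (telescoping series sum 1/(k(k+1)) = 1; a constant multiple of a convergent series converges).
Step 4: Fix eps > 0. Since sum_k m(|f_k - f| > eps) < infinity, the Borel-Cantelli lemma gives
        m(limsup_k {|f_k - f| > eps}) = 0, i.e. for a.e. x, |f_k(x) - f(x)| <= eps for all large k.
        Applying this with eps = 1/j for j = 1, 2, ... and intersecting the countably many full-measure sets,
        for a.e. x we get limsup_k |f_k(x) - f(x)| <= 1/j for every j, hence f_k -> f almost everywhere.
Conclusion: series converges; Borel-Cantelli yields f_k -> f a.e.


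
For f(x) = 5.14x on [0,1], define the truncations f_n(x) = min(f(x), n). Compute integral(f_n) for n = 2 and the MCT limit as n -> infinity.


f(x) = 5.14x on [0,1]; f_n(x) = min(5.14x, n). At n = 2:
Step 1: f(x) reaches 2 at x = 2/5.14 = 0.389105
Step 2: integral(f_2) = integral(5.14x, 0, 0.389105) + integral(2, 0.389105, 1)
       = 5.14*0.389105^2/2 + 2*(1 - 0.389105)
       = 0.389105 + 1.22179
       = 1.610895
Step 3: As n -> infinity, f_n increases to f, so by MCT integral(f_n) -> integral(f) = 5.14/2 = 2.57.
Convergence: integral(f_2) = 1.610895 -> 2.57 as n -> infinity


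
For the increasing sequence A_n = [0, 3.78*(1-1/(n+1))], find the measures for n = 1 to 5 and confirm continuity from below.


By continuity of measure from below: if A_n increases to A, then m(A_n) -> m(A).
Here A = [0, 3.78], so m(A) = 3.78
Step 1: a_1 = 3.78*(1 - 1/2) = 1.89, m(A_1) = 1.89
Step 2: a_2 = 3.78*(1 - 1/3) = 2.52, m(A_2) = 2.52
Step 3: a_3 = 3.78*(1 - 1/4) = 2.835, m(A_3) = 2.835
Step 4: a_4 = 3.78*(1 - 1/5) = 3.024, m(A_4) = 3.024
Step 5: a_5 = 3.78*(1 - 1/6) = 3.15, m(A_5) = 3.15
Limit: m(A_n) -> m([0,3.78]) = 3.78


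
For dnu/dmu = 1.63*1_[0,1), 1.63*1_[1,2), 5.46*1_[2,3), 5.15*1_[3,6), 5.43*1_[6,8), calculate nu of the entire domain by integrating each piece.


Integrate each piece of the Radon-Nikodym derivative:
Step 1: integral_0^1 1.63 dx = 1.63*(1-0) = 1.63*1 = 1.63
Step 2: integral_1^2 1.63 dx = 1.63*(2-1) = 1.63*1 = 1.63
Step 3: integral_2^3 5.46 dx = 5.46*(3-2) = 5.46*1 = 5.46
Step 4: integral_3^6 5.15 dx = 5.15*(6-3) = 5.15*3 = 15.45
Step 5: integral_6^8 5.43 dx = 5.43*(8-6) = 5.43*2 = 10.86
Total: 1.63 + 1.63 + 5.46 + 15.45 + 10.86 = 35.03


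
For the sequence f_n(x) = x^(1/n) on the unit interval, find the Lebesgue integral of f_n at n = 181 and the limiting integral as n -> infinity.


At n = 181: f_181(x) = x^(1/181).
Step 1: integral(x^(1/181), 0, 1) = [x^(1/181+1) / (1/181+1)] from 0 to 1
     = 1 / (1/181 + 1) = 1 / ((181+1)/181) = 181/(181+1)
     = 181/182 = 0.994505
Step 2: As n -> infinity, f_n(x) = x^(1/n) -> 1 for x in (0,1], and f_n is increasing in n.
By MCT, lim_n integral(f_n) = integral(lim_n f_n) = integral(1, 0, 1) = 1.
Step 3: Verify convergence: 181/182 = 0.994505 -> 1


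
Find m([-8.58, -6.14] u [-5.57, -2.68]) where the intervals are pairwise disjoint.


For pairwise disjoint intervals, m(union) = sum of lengths.
= (-6.14 - -8.58) + (-2.68 - -5.57)
= 2.44 + 2.89
= 5.33


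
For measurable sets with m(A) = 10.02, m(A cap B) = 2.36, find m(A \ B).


m(A \ B) = m(A) - m(A n B)
= 10.02 - 2.36
= 7.66


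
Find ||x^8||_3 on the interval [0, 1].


Step 1: ||f||_3 = (integral_0^1 |x^8|^3 dx)^(1/3)
     = (integral_0^1 x^24 dx)^(1/3)
Step 2: integral_0^1 x^24 dx = [x^25/(25)] from 0 to 1 = 1^25/25
     = 1/25 = 0.04
Step 3: ||f||_3 = (0.04)^(1/3) = 0.341995


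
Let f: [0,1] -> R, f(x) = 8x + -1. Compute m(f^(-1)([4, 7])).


f^(-1)([4, 7]) = {x : 4 <= 8x + -1 <= 7}
Solving: (4 - -1)/8 <= x <= (7 - -1)/8
= [0.625, 1]
Intersecting with [0,1]: [0.625, 1]
Measure = 1 - 0.625 = 0.375


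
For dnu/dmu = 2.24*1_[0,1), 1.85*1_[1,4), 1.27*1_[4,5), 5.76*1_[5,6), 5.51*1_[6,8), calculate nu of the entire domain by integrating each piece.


Integrate each piece of the Radon-Nikodym derivative:
Step 1: integral_0^1 2.24 dx = 2.24*(1-0) = 2.24*1 = 2.24
Step 2: integral_1^4 1.85 dx = 1.85*(4-1) = 1.85*3 = 5.55
Step 3: integral_4^5 1.27 dx = 1.27*(5-4) = 1.27*1 = 1.27
Step 4: integral_5^6 5.76 dx = 5.76*(6-5) = 5.76*1 = 5.76
Step 5: integral_6^8 5.51 dx = 5.51*(8-6) = 5.51*2 = 11.02
Total: 2.24 + 5.55 + 1.27 + 5.76 + 11.02 = 25.84


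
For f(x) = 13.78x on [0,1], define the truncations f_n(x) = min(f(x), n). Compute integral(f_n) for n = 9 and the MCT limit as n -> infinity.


f(x) = 13.78x on [0,1]; f_n(x) = min(13.78x, n). At n = 9:
Step 1: f(x) reaches 9 at x = 9/13.78 = 0.65312
Step 2: integral(f_9) = integral(13.78x, 0, 0.65312) + integral(9, 0.65312, 1)
       = 13.78*0.65312^2/2 + 9*(1 - 0.65312)
       = 2.939042 + 3.121916
       = 6.060958
Step 3: As n -> infinity, f_n increases to f, so by MCT integral(f_n) -> integral(f) = 13.78/2 = 6.89.
Convergence: integral(f_9) = 6.060958 -> 6.89 as n -> infinity


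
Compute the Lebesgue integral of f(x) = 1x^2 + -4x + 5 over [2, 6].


The Lebesgue integral of a Riemann-integrable function agrees with the Riemann integral.
Antiderivative F(x) = (1/3)x^3 + (-4/2)x^2 + 5x
F(6) = (1/3)*6^3 + (-4/2)*6^2 + 5*6
     = (1/3)*216 + (-4/2)*36 + 5*6
     = 72 + -72 + 30
     = 30
F(2) = 4.666667
Integral = F(6) - F(2) = 30 - 4.666667 = 25.333333


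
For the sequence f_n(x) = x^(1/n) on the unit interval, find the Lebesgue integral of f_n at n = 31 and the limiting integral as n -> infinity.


At n = 31: f_31(x) = x^(1/31).
Step 1: integral(x^(1/31), 0, 1) = [x^(1/31+1) / (1/31+1)] from 0 to 1
     = 1 / (1/31 + 1) = 1 / ((31+1)/31) = 31/(31+1)
     = 31/32 = 0.96875
Step 2: As n -> infinity, f_n(x) = x^(1/n) -> 1 for x in (0,1], and f_n is increasing in n.
By MCT, lim_n integral(f_n) = integral(lim_n f_n) = integral(1, 0, 1) = 1.
Step 3: Verify convergence: 31/32 = 0.96875 -> 1


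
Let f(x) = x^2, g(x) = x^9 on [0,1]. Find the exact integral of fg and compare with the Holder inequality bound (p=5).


Step 1: Exact integral of f*g = integral(x^11, 0, 1) = 1/12
     = 0.083333
Step 2: Holder bound with p=5, q=1.25:
  ||f||_p = (integral x^10 dx)^(1/5) = (1/11)^(1/5) = 0.619044
  ||g||_q = (integral x^11.25 dx)^(1/1.25) = (1/12.25)^(1/1.25) = 0.134738
Step 3: Holder bound = ||f||_p * ||g||_q = 0.619044 * 0.134738 = 0.083409
Verification: 0.083333 <= 0.083409 (Holder holds)


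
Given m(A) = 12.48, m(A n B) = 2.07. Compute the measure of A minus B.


m(A \ B) = m(A) - m(A n B)
= 12.48 - 2.07
= 10.41


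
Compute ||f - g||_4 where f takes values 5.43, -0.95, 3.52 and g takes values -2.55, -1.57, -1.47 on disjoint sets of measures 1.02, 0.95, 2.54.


Step 1: Compute differences f_i - g_i:
  5.43 - -2.55 = 7.98
  -0.95 - -1.57 = 0.62
  3.52 - -1.47 = 4.99
Step 2: Compute |diff|^4 * measure for each set:
  |7.98|^4 * 1.02 = 4055.193344 * 1.02 = 4136.297211
  |0.62|^4 * 0.95 = 0.147763 * 0.95 = 0.140375
  |4.99|^4 * 2.54 = 620.01498 * 2.54 = 1574.838049
Step 3: Sum = 5711.275635
Step 4: ||f-g||_4 = (5711.275635)^(1/4) = 8.693272


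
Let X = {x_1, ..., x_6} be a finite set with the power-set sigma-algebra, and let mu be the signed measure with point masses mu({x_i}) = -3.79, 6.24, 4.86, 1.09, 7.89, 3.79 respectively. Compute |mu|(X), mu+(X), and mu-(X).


Step 1: Every measurable set is a union of atoms (the cells / points), so a Hahn decomposition is
  obtained by grouping atoms by sign: P = union of atoms with mu > 0, N = union of the remaining atoms.
  Atoms in P (indices): 2, 3, 4, 5, 6;  atoms in N (indices): 1
  Positive values: 6.24, 4.86, 1.09, 7.89, 3.79
  Negative values: -3.79
Step 2: mu+(X) = mu(P) = sum of positive atom values = 23.87
Step 3: mu-(X) = -mu(N) = sum of |negative atom values| = 3.79
Step 4: |mu|(X) = mu+(X) + mu-(X) = 23.87 + 3.79 = 27.66


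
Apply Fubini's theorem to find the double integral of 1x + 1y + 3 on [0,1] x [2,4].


By Fubini, integrate in x first, then y.
Step 1: Fix y, integrate over x in [0,1]:
  integral(1x + 1y + 3, x=0..1)
  = 1*(1^2 - 0^2)/2 + (1y + 3)*(1 - 0)
  = 0.5 + (1y + 3)*1
  = 0.5 + 1y + 3
  = 3.5 + 1y
Step 2: Integrate over y in [2,4]:
  integral(3.5 + 1y, y=2..4)
  = 3.5*2 + 1*(4^2 - 2^2)/2
  = 7 + 6
  = 13


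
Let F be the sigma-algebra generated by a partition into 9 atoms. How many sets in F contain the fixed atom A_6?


Each element of F is a union of some subset S of the 9 atoms.
The element contains A_6 iff A_6 is in S.
So we count subsets S of {A_1,...,A_9} with A_6 in S: choose freely among the other 8 atoms.
Count = 2^(9-1) = 2^8 = 256.


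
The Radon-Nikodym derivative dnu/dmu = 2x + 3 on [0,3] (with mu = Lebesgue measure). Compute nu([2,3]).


nu(A) = integral_A (dnu/dmu) dmu = integral_2^3 (2x + 3) dx
Step 1: Antiderivative F(x) = (2/2)x^2 + 3x
Step 2: F(3) = (2/2)*3^2 + 3*3 = 9 + 9 = 18
Step 3: F(2) = (2/2)*2^2 + 3*2 = 4 + 6 = 10
Step 4: nu([2,3]) = F(3) - F(2) = 18 - 10 = 8


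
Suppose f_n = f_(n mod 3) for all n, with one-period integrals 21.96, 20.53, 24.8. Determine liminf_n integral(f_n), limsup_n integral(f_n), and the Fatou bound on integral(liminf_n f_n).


The sequence (integral(f_n)) is periodic with period 3, repeating the values 21.96, 20.53, 24.8 indefinitely.
Step 1: For a periodic sequence, every tail (a_m, a_(m+1), ...) contains all 3 period values infinitely often.
Step 2: Hence inf of every tail = min of the period values = min(21.96, 20.53, 24.8) = 20.53.
        liminf_n integral(f_n) = sup over m of (inf of tail from m) = 20.53.
Step 3: Similarly sup of every tail = max of the period values = 24.8.
        limsup_n integral(f_n) = 24.8.
Step 4: Fatou's lemma: integral(liminf_n f_n) <= liminf_n integral(f_n) = 20.53.
        So the integral of the pointwise liminf is at most 20.53.


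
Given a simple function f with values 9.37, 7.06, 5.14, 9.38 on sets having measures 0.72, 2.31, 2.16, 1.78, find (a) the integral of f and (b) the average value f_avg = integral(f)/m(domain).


Step 1: Integral = sum(value_i * measure_i)
= 9.37*0.72 + 7.06*2.31 + 5.14*2.16 + 9.38*1.78
= 6.7464 + 16.3086 + 11.1024 + 16.6964
= 50.8538
Step 2: Total measure of domain = 0.72 + 2.31 + 2.16 + 1.78 = 6.97
Step 3: Average value = 50.8538 / 6.97 = 7.296098


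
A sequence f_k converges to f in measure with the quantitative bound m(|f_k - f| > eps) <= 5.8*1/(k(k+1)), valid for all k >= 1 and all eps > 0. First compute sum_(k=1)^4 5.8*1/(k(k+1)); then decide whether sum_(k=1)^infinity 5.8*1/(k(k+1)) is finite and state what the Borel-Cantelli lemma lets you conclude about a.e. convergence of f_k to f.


Step 1: List the terms 5.8*1/(k(k+1)) for k = 1 to 4:
  k=1: 2.9
  k=2: 0.966667
  k=3: 0.483333
  k=4: 0.29
Step 2: Partial sum = 2.9 + 0.966667 + 0.483333 + 0.29
     = 4.64
Step 3: The full series sum_(k>=1) 5.8*1/(k(k+1)) converges (telescoping series sum 1/(k(k+1)) = 1; a constant multiple of a convergent series converges).
Step 4: Fix eps > 0. Since sum_k m(|f_k - f| > eps) < infinity, the Borel-Cantelli lemma gives
        m(limsup_k {|f_k - f| > eps}) = 0, i.e. for a.e. x, |f_k(x) - f(x)| <= eps for all large k.
        Applying this with eps = 1/j for j = 1, 2, ... and intersecting the countably many full-measure sets,
        for a.e. x we get limsup_k |f_k(x) - f(x)| <= 1/j for every j, hence f_k -> f almost everywhere.
Conclusion: series converges; Borel-Cantelli yields f_k -> f a.e.
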